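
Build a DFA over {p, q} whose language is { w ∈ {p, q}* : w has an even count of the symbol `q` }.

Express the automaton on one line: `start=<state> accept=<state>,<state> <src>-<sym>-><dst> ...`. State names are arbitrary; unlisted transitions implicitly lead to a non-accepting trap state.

start=A accept=A A-p->A A-q->B B-p->B B-q->A

The only thing that matters is how many `q`s have appeared, reduced mod 2. Use one state per residue: A for 0, …, B for 1. Reading `q` moves to the next residue; anything else stays put. A is accepting.
With 2 states:
       p  q 
>* A   A  B 
   B   B  A 
(> = start, * = accepting)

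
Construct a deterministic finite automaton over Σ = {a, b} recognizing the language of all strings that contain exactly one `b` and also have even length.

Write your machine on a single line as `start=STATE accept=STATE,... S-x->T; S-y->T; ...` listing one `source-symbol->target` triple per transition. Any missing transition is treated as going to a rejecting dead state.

start=s0; accept=s3; s0-a->s1; s0-b->s2; s1-a->s0; s1-b->s3; s2-a->s3; s2-b->s4; s3-a->s2; s3-b->s4; s4-a->s4; s4-b->s4

Run two small machines in parallel and take their product. One (3 states) tracks the count of `b`s, saturating at 2; the other (2 states) tracks the input length modulo 2. Each combined state is a pair, one component from each; accept when both components accept. After merging equivalent states the machine shrinks.
5 states suffice.
        a   b  
>  s0   s1  s2 
   s1   s0  s3 
   s2   s3  s4 
 * s3   s2  s4 
   s4   s4  s4 
(> = start, * = accepting)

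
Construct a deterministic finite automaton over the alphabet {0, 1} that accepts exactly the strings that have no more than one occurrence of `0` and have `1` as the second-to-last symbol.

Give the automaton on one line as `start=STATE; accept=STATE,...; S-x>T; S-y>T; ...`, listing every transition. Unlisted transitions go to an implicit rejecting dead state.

start=q0; accept=q5,q6,q9; q0-0>q1; q0-1>q2; q1-0>q3; q1-1>q4; q2-0>q5; q2-1>q6; q3-0>q3; q3-1>q7; q4-0>q8; q4-1>q9; q5-0>q3; q5-1>q4; q6-0>q5; q6-1>q6; q7-0>q8; q7-1>q10; q8-0>q3; q8-1>q7; q9-0>q8; q9-1>q9; q10-0>q8; q10-1>q10

Handle the two conditions separately and then intersect. One (3 states) tracks the count of `0`s, saturating at 2; the other (7 states) tracks the last 2 symbols read. Each combined state is a pair, one component from each; accept when both components accept.
11 states suffice.
          0    1  
>  q0     q1   q2 
   q1     q3   q4 
   q2     q5   q6 
   q3     q3   q7 
   q4     q8   q9 
 * q5     q3   q4 
 * q6     q5   q6 
   q7     q8  q10 
   q8     q3   q7 
 * q9     q8   q9 
   q10    q8  q10 
(> = start, * = accepting)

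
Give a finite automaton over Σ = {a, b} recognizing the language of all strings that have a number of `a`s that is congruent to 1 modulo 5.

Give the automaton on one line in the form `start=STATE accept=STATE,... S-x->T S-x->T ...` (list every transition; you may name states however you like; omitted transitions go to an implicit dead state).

Keep the running count of `a`s modulo 5: each `a` advances along the cycle s0 → s1 → s2 → s3 → s4 → s0 while other symbols loop. Accept at s1.
A 5-state machine:
        a   b  
>  s0   s1  s0 
 * s1   s2  s1 
   s2   s3  s2 
   s3   s4  s3 
   s4   s0  s4 
(> = start, * = accepting)

start=s0 accept=s1 s0-a->s1 s0-b->s0 s1-a->s2 s1-b->s1 s2-a->s3 s2-b->s2 s3-a->s4 s3-b->s3 s4-a->s0 s4-b->s4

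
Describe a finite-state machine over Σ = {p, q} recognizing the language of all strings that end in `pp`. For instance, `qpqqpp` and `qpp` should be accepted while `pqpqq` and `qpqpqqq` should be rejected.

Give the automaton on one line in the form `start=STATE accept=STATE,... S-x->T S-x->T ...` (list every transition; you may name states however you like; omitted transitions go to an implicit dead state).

Let each state record the length of the longest suffix of the input read so far that is also a prefix of `pp`. S1 means the last symbol is `p`; S2 means the last 2 symbols are `pp`. Accept only at S2, where the string currently ends in `pp`.
        p   q  
>  S0   S1  S0 
   S1   S2  S0 
 * S2   S2  S0 
(> = start, * = accepting)

start=S0 accept=S2 S0-p->S1 S0-q->S0 S1-p->S2 S1-q->S0 S2-p->S2 S2-q->S0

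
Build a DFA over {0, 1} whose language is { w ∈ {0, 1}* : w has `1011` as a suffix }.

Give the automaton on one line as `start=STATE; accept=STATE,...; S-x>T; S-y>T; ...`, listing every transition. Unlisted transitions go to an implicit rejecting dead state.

Let each state record the length of the longest suffix of the input read so far that is also a prefix of `1011`. q1 means the last symbol is `1`; q2 means the last 2 symbols are `10`; q3 means the last 3 symbols are `101`; q4 means the last 4 symbols are `1011`. Accept only at q4, where the string currently ends in `1011`.
A 5-state machine:
        0   1  
>  q0   q0  q1 
   q1   q2  q1 
   q2   q0  q3 
   q3   q2  q4 
 * q4   q2  q1 
(> = start, * = accepting)

start=q0; accept=q4; q0-0>q0; q0-1>q1; q1-0>q2; q1-1>q1; q2-0>q0; q2-1>q3; q3-0>q2; q3-1>q4; q4-0>q2; q4-1>q1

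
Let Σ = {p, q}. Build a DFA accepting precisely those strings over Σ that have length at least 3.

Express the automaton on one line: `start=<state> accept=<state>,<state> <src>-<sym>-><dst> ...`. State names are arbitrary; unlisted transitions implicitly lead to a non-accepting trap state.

Count input length up to 4: every symbol moves from A toward E, which means 'more than 3' and absorbs. Accept from {D, E}.
       p  q 
>  A   B  B 
   B   C  C 
   C   D  D 
 * D   E  E 
 * E   E  E 
(> = start, * = accepting)

start=A accept=D,E A-p->B A-q->B B-p->C B-q->C C-p->D C-q->D D-p->E D-q->E E-p->E E-q->E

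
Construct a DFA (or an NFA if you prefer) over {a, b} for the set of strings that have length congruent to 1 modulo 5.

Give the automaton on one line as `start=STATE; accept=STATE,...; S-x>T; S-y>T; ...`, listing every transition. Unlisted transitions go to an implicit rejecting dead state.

Only the length mod 5 matters, so use a 5-cycle: from any state, every input symbol moves to the next state, wrapping s4 back to s0. Mark s1 accepting.
5 states suffice.
        a   b  
>  s0   s1  s1 
 * s1   s2  s2 
   s2   s3  s3 
   s3   s4  s4 
   s4   s0  s0 
(> = start, * = accepting)

start=s0; accept=s1; s0-a>s1; s0-b>s1; s1-a>s2; s1-b>s2; s2-a>s3; s2-b>s3; s3-a>s4; s3-b>s4; s4-a>s0; s4-b>s0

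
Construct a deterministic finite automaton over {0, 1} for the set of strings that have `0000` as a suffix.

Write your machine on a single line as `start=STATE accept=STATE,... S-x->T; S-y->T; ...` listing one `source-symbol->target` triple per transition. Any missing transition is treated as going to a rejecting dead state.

start=A; accept=E; A-0->B; A-1->A; B-0->C; B-1->A; C-0->D; C-1->A; D-0->E; D-1->A; E-0->E; E-1->A

Let each state record the length of the longest suffix of the input read so far that is also a prefix of `0000`. B means the last symbol is `0`; C means the last 2 symbols are `00`; D means the last 3 symbols are `000`; E means the last 4 symbols are `0000`. Accept only at E, where the string currently ends in `0000`.
With 5 states:
       0  1 
>  A   B  A 
   B   C  A 
   C   D  A 
   D   E  A 
 * E   E  A 
(> = start, * = accepting)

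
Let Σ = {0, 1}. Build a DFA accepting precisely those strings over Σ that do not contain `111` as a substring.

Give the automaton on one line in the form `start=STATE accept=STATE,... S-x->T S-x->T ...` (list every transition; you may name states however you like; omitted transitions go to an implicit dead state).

start=A accept=A,B,C A-0->A A-1->B B-0->A B-1->C C-0->A C-1->D D-0->D D-1->D

Track partial matches of the forbidden pattern `111`. State D is a dead state reached once `111` has occurred; every other state accepts. A means no part of `111` is currently matched.
With 4 states:
       0  1 
>* A   A  B 
 * B   A  C 
 * C   A  D 
   D   D  D 
(> = start, * = accepting)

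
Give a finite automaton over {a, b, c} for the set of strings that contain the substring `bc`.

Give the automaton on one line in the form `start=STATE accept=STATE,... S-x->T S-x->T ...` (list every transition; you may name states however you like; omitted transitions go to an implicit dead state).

Track how much of `bc` has been matched so far: state q0 is no progress, q2 is the absorbing accept state reached once `bc` has occurred. Intermediate states record partial matches; on a mismatch, fall back to the longest reusable overlap.
3 states suffice.
        a   b   c  
>  q0   q0  q1  q0 
   q1   q0  q1  q2 
 * q2   q2  q2  q2 
(> = start, * = accepting)

start=q0 accept=q2 q0-a->q0 q0-b->q1 q0-c->q0 q1-a->q0 q1-b->q1 q1-c->q2 q2-a->q2 q2-b->q2 q2-c->q2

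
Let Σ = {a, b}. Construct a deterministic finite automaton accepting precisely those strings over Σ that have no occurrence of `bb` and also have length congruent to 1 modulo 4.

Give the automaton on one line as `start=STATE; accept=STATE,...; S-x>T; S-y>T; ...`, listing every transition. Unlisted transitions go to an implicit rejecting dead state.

start=s0; accept=s1,s2; s0-a>s1; s0-b>s2; s1-a>s3; s1-b>s4; s2-a>s3; s2-b>s5; s3-a>s6; s3-b>s7; s4-a>s6; s4-b>s5; s5-a>s5; s5-b>s5; s6-a>s0; s6-b>s8; s7-a>s0; s7-b>s5; s8-a>s1; s8-b>s5

Run two small machines in parallel and take their product. The first has 3 states tracking partial matches of the forbidden pattern `bb`; the second has 4 states tracking the input length modulo 4. A product state is a pair (one from each), accepting exactly when both do. Minimizing collapses redundant product states.
        a   b  
>  s0   s1  s2 
 * s1   s3  s4 
 * s2   s3  s5 
   s3   s6  s7 
   s4   s6  s5 
   s5   s5  s5 
   s6   s0  s8 
   s7   s0  s5 
   s8   s1  s5 
(> = start, * = accepting)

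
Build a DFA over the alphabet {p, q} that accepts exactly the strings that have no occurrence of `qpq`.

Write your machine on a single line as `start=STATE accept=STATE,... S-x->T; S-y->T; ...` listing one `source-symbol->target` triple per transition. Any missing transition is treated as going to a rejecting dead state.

This is the complement of 'contains `qpq`'. Use the same substring-matching states — s0 through s3 holding how much of `qpq` has just been matched — but flip the accepting set: everything except the trap s3 accepts.
With 4 states:
        p   q  
>* s0   s0  s1 
 * s1   s2  s1 
 * s2   s0  s3 
   s3   s3  s3 
(> = start, * = accepting)

start=s0; accept=s0,s1,s2; s0-p->s0; s0-q->s1; s1-p->s2; s1-q->s1; s2-p->s0; s2-q->s3; s3-p->s3; s3-q->s3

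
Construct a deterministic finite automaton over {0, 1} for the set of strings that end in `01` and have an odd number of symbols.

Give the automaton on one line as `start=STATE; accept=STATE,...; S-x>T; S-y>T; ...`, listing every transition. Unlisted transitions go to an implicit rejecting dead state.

start=q0; accept=q3; q0-0>q1; q0-1>q1; q1-0>q2; q1-1>q0; q2-0>q1; q2-1>q3; q3-0>q2; q3-1>q0

Run two small machines in parallel and take their product. The first has 3 states tracking how much of the suffix `01` has currently been matched; the second has 2 states tracking the input length modulo 2. A product state is a pair (one from each), accepting exactly when both do. Equivalent product states are then merged.
4 states suffice.
        0   1  
>  q0   q1  q1 
   q1   q2  q0 
   q2   q1  q3 
 * q3   q2  q0 
(> = start, * = accepting)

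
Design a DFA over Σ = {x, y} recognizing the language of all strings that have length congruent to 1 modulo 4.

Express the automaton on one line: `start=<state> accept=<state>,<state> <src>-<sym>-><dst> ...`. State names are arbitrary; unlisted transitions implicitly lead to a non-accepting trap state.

Count input length modulo 4: every symbol advances one step around the cycle A → B → C → D → A. Accept at B.
A 4-state machine:
       x  y 
>  A   B  B 
 * B   C  C 
   C   D  D 
   D   A  A 
(> = start, * = accepting)

start=A accept=B A-x->B A-y->B B-x->C B-y->C C-x->D C-y->D D-x->A D-y->A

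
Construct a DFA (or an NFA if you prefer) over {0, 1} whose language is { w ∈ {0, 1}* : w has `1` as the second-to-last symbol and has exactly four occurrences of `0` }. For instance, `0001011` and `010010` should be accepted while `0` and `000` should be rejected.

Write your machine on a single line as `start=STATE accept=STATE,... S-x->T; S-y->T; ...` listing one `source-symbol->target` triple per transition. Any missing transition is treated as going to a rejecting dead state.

Run two small machines in parallel and take their product. One (7 states) tracks the last 2 symbols read; the other (6 states) tracks the count of `0`s, saturating at 5. Each combined state is a pair, one component from each; accept when both components accept.
23 states suffice.
          0    1  
>  q0     q1   q2 
   q1     q3   q4 
   q2     q5   q6 
   q3     q7   q8 
   q4     q9  q10 
   q5     q3   q4 
   q6     q5   q6 
   q7    q11  q12 
   q8    q13  q14 
   q9     q7   q8 
   q10    q9  q10 
   q11   q15  q16 
   q12   q17  q18 
   q13   q11  q12 
   q14   q13  q14 
   q15   q15  q19 
   q16   q20  q21 
 * q17   q15  q16 
   q18   q17  q18 
   q19   q20  q22 
   q20   q15  q19 
 * q21   q20  q21 
   q22   q20  q22 
(> = start, * = accepting)

start=q0; accept=q17,q21; q0-0->q1; q0-1->q2; q1-0->q3; q1-1->q4; q2-0->q5; q2-1->q6; q3-0->q7; q3-1->q8; q4-0->q9; q4-1->q10; q5-0->q3; q5-1->q4; q6-0->q5; q6-1->q6; q7-0->q11; q7-1->q12; q8-0->q13; q8-1->q14; q9-0->q7; q9-1->q8; q10-0->q9; q10-1->q10; q11-0->q15; q11-1->q16; q12-0->q17; q12-1->q18; q13-0->q11; q13-1->q12; q14-0->q13; q14-1->q14; q15-0->q15; q15-1->q19; q16-0->q20; q16-1->q21; q17-0->q15; q17-1->q16; q18-0->q17; q18-1->q18; q19-0->q20; q19-1->q22; q20-0->q15; q20-1->q19; q21-0->q20; q21-1->q21; q22-0->q20; q22-1->q22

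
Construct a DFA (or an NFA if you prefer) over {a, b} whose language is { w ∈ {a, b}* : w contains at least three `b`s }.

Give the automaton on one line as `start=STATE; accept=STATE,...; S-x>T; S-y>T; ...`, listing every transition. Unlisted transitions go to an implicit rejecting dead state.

start=q0; accept=q3,q4; q0-a>q0; q0-b>q1; q1-a>q1; q1-b>q2; q2-a>q2; q2-b>q3; q3-a>q3; q3-b>q4; q4-a>q4; q4-b>q4

Only the number of `b`s matters, and only up to 4. Make a chain q0 → q1 → q2 → q3 → q4 advanced by each `b` (with q4 absorbing); every other symbol self-loops. The accepting set is {q3, q4}.
        a   b  
>  q0   q0  q1 
   q1   q1  q2 
   q2   q2  q3 
 * q3   q3  q4 
 * q4   q4  q4 
(> = start, * = accepting)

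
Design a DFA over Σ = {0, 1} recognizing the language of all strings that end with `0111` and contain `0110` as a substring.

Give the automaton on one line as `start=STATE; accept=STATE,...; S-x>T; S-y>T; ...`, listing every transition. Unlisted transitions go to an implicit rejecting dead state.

start=A; accept=I; A-0>B; A-1>A; B-0>B; B-1>C; C-0>B; C-1>D; D-0>E; D-1>F; E-0>E; E-1>G; F-0>B; F-1>A; G-0>E; G-1>H; H-0>E; H-1>I; I-0>E; I-1>J; J-0>E; J-1>J

Build one automaton per condition and run them in lockstep. The first has 5 states tracking how much of the suffix `0111` has currently been matched; the second has 5 states tracking whether and how much of `0110` has been seen. A product state is a pair (one from each), accepting exactly when both do.
10 states suffice.
       0  1 
>  A   B  A 
   B   B  C 
   C   B  D 
   D   E  F 
   E   E  G 
   F   B  A 
   G   E  H 
   H   E  I 
 * I   E  J 
   J   E  J 
(> = start, * = accepting)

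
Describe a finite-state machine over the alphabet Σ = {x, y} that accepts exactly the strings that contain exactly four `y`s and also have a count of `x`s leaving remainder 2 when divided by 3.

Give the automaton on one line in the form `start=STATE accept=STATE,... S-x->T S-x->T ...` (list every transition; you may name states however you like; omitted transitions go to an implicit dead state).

start=s0 accept=s15 s0-x->s1 s0-y->s2 s1-x->s3 s1-y->s4 s2-x->s4 s2-y->s5 s3-x->s0 s3-y->s6 s4-x->s6 s4-y->s7 s5-x->s7 s5-y->s8 s6-x->s2 s6-y->s9 s7-x->s9 s7-y->s10 s8-x->s10 s8-y->s11 s9-x->s5 s9-y->s12 s10-x->s12 s10-y->s13 s11-x->s13 s11-y->s14 s12-x->s8 s12-y->s15 s13-x->s15 s13-y->s16 s14-x->s16 s14-y->s14 s15-x->s11 s15-y->s17 s16-x->s17 s16-y->s16 s17-x->s14 s17-y->s17

Run two small machines in parallel and take their product. One (6 states) tracks the count of `y`s, saturating at 5; the other (3 states) tracks the count of `x`s modulo 3. Each combined state is a pair, one component from each; accept when both components accept.
An 18-state machine:
          x    y  
>  s0     s1   s2 
   s1     s3   s4 
   s2     s4   s5 
   s3     s0   s6 
   s4     s6   s7 
   s5     s7   s8 
   s6     s2   s9 
   s7     s9  s10 
   s8    s10  s11 
   s9     s5  s12 
   s10   s12  s13 
   s11   s13  s14 
   s12    s8  s15 
   s13   s15  s16 
   s14   s16  s14 
 * s15   s11  s17 
   s16   s17  s16 
   s17   s14  s17 
(> = start, * = accepting)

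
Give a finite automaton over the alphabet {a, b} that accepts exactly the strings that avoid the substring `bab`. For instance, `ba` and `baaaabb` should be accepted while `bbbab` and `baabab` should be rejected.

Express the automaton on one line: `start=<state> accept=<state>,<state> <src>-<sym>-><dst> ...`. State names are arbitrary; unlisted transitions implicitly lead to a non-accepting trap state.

Track partial matches of the forbidden pattern `bab`. State q3 is a dead state reached once `bab` has occurred; every other state accepts. q0 means no part of `bab` is currently matched.
        a   b  
>* q0   q0  q1 
 * q1   q2  q1 
 * q2   q0  q3 
   q3   q3  q3 
(> = start, * = accepting)

start=q0 accept=q0,q1,q2 q0-a->q0 q0-b->q1 q1-a->q2 q1-b->q1 q2-a->q0 q2-b->q3 q3-a->q3 q3-b->q3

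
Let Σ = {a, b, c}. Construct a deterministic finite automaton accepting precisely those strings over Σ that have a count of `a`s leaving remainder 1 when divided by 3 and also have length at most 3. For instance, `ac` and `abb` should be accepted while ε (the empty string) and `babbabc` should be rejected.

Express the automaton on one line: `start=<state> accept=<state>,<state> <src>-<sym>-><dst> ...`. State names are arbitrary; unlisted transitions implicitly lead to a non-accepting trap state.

Run two small machines in parallel and take their product. The first has 3 states tracking the count of `a`s modulo 3; the second has 5 states tracking the input length, saturating at 4. A product state is a pair (one from each), accepting exactly when both do. Equivalent product states are then merged.
A 7-state machine:
        a   b   c  
>  s0   s1  s2  s2 
 * s1   s3  s4  s4 
   s2   s4  s5  s5 
   s3   s3  s3  s3 
 * s4   s3  s6  s6 
   s5   s6  s3  s3 
 * s6   s3  s3  s3 
(> = start, * = accepting)

start=s0 accept=s1,s4,s6 s0-a->s1 s0-b->s2 s0-c->s2 s1-a->s3 s1-b->s4 s1-c->s4 s2-a->s4 s2-b->s5 s2-c->s5 s3-a->s3 s3-b->s3 s3-c->s3 s4-a->s3 s4-b->s6 s4-c->s6 s5-a->s6 s5-b->s3 s5-c->s3 s6-a->s3 s6-b->s3 s6-c->s3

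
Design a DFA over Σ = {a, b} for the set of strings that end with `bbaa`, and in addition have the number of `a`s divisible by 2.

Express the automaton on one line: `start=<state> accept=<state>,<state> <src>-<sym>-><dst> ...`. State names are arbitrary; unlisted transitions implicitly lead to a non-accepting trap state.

start=q0 accept=q5 q0-a->q1 q0-b->q2 q1-a->q0 q1-b->q1 q2-a->q1 q2-b->q3 q3-a->q4 q3-b->q3 q4-a->q5 q4-b->q1 q5-a->q1 q5-b->q2

Build one automaton per condition and run them in lockstep. The first has 5 states tracking how much of the suffix `bbaa` has currently been matched; the second has 2 states tracking the count of `a`s modulo 2. A product state is a pair (one from each), accepting exactly when both do. After merging equivalent states the machine shrinks.
        a   b  
>  q0   q1  q2 
   q1   q0  q1 
   q2   q1  q3 
   q3   q4  q3 
   q4   q5  q1 
 * q5   q1  q2 
(> = start, * = accepting)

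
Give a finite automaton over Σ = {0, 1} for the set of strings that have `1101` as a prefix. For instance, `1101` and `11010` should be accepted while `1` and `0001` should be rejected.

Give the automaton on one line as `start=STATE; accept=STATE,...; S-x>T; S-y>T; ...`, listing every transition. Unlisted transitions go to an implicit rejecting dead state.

Check the first 4 symbols one by one: s0 through s3 record how many have matched `1101` so far; any wrong symbol goes to the dead state s5. After all 4 match we enter the accepting sink s4.
A 6-state machine:
        0   1  
>  s0   s5  s1 
   s1   s5  s2 
   s2   s3  s5 
   s3   s5  s4 
 * s4   s4  s4 
   s5   s5  s5 
(> = start, * = accepting)

start=s0; accept=s4; s0-0>s5; s0-1>s1; s1-0>s5; s1-1>s2; s2-0>s3; s2-1>s5; s3-0>s5; s3-1>s4; s4-0>s4; s4-1>s4; s5-0>s5; s5-1>s5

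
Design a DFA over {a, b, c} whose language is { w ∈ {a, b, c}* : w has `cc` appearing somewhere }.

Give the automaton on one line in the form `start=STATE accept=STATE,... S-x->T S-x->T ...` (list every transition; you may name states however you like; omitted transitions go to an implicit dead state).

start=q0 accept=q2 q0-a->q0 q0-b->q0 q0-c->q1 q1-a->q0 q1-b->q0 q1-c->q2 q2-a->q2 q2-b->q2 q2-c->q2

Track how much of `cc` has been matched so far: state q0 is no progress, q2 is the absorbing accept state reached once `cc` has occurred. Intermediate states record partial matches; on a mismatch, fall back to the longest reusable overlap.
        a   b   c  
>  q0   q0  q0  q1 
   q1   q0  q0  q2 
 * q2   q2  q2  q2 
(> = start, * = accepting)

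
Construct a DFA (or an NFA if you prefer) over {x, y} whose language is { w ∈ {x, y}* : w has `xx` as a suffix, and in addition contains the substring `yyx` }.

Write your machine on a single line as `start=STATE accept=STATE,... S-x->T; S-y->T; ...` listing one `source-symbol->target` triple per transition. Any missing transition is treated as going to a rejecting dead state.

start=q0; accept=q4; q0-x->q0; q0-y->q1; q1-x->q0; q1-y->q2; q2-x->q3; q2-y->q2; q3-x->q4; q3-y->q2; q4-x->q4; q4-y->q2

Handle the two conditions separately and then intersect. The first has 3 states tracking how much of the suffix `xx` has currently been matched; the second has 4 states tracking whether and how much of `yyx` has been seen. A product state is a pair (one from each), accepting exactly when both do. Equivalent product states are then merged.
5 states suffice.
        x   y  
>  q0   q0  q1 
   q1   q0  q2 
   q2   q3  q2 
   q3   q4  q2 
 * q4   q4  q2 
(> = start, * = accepting)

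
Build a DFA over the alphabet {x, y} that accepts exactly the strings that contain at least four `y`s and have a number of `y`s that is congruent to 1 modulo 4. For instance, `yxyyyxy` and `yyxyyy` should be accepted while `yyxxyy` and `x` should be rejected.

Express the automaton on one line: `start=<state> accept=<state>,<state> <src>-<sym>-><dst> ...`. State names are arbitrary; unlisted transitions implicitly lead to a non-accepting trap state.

start=q0 accept=q5 q0-x->q0 q0-y->q1 q1-x->q1 q1-y->q2 q2-x->q2 q2-y->q3 q3-x->q3 q3-y->q4 q4-x->q4 q4-y->q5 q5-x->q5 q5-y->q2

Build one automaton per condition and run them in lockstep. The first has 6 states tracking the count of `y`s, saturating at 5; the second has 4 states tracking the count of `y`s modulo 4. A product state is a pair (one from each), accepting exactly when both do. Minimizing collapses redundant product states.
With 6 states:
        x   y  
>  q0   q0  q1 
   q1   q1  q2 
   q2   q2  q3 
   q3   q3  q4 
   q4   q4  q5 
 * q5   q5  q2 
(> = start, * = accepting)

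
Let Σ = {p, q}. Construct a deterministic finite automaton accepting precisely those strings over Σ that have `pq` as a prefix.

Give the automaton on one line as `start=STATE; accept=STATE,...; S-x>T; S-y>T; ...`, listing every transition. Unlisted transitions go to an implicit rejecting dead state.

Check the first 2 symbols one by one: s0 through s1 record how many have matched `pq` so far; any wrong symbol goes to the dead state s3. After all 2 match we enter the accepting sink s2.
A 4-state machine:
        p   q  
>  s0   s1  s3 
   s1   s3  s2 
 * s2   s2  s2 
   s3   s3  s3 
(> = start, * = accepting)

start=s0; accept=s2; s0-p>s1; s0-q>s3; s1-p>s3; s1-q>s2; s2-p>s2; s2-q>s2; s3-p>s3; s3-q>s3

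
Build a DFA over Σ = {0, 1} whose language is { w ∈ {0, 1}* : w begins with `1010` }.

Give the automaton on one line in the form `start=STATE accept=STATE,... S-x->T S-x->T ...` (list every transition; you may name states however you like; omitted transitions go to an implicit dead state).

Walk along `1010` while the input agrees: from q0 take `1` to q1, and so on. Any deviation drops to the rejecting sink q5. Once q4 is reached the prefix is confirmed and every continuation is accepted.
6 states suffice.
        0   1  
>  q0   q5  q1 
   q1   q2  q5 
   q2   q5  q3 
   q3   q4  q5 
 * q4   q4  q4 
   q5   q5  q5 
(> = start, * = accepting)

start=q0 accept=q4 q0-0->q5 q0-1->q1 q1-0->q2 q1-1->q5 q2-0->q5 q2-1->q3 q3-0->q4 q3-1->q5 q4-0->q4 q4-1->q4 q5-0->q5 q5-1->q5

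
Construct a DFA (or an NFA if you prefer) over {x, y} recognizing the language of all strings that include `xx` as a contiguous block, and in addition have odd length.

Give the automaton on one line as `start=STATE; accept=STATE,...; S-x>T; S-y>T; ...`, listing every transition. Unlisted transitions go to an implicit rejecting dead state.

Build one automaton per condition and run them in lockstep. The first has 3 states tracking whether and how much of `xx` has been seen; the second has 2 states tracking the input length modulo 2. A product state is a pair (one from each), accepting exactly when both do.
With 6 states:
        x   y  
>  s0   s1  s2 
   s1   s3  s0 
   s2   s4  s0 
   s3   s5  s5 
   s4   s5  s2 
 * s5   s3  s3 
(> = start, * = accepting)

start=s0; accept=s5; s0-x>s1; s0-y>s2; s1-x>s3; s1-y>s0; s2-x>s4; s2-y>s0; s3-x>s5; s3-y>s5; s4-x>s5; s4-y>s2; s5-x>s3; s5-y>s3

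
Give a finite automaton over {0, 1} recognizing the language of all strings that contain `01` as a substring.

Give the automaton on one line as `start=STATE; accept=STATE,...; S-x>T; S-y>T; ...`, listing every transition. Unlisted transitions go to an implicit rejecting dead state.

start=S0; accept=S2; S0-0>S1; S0-1>S0; S1-0>S1; S1-1>S2; S2-0>S2; S2-1>S2

Track how much of `01` has been matched so far: state S0 is no progress, S2 is the absorbing accept state reached once `01` has occurred. Intermediate states record partial matches; on a mismatch, fall back to the longest reusable overlap.
3 states suffice.
        0   1  
>  S0   S1  S0 
   S1   S1  S2 
 * S2   S2  S2 
(> = start, * = accepting)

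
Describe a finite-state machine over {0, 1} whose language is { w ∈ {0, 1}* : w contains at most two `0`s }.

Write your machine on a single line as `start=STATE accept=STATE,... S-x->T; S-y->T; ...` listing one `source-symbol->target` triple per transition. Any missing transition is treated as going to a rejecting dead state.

Only the number of `0`s matters, and only up to 3. Make a chain A → B → C → D advanced by each `0` (with D absorbing); every other symbol self-loops. The accepting set is {A, B, C}.
With 4 states:
       0  1 
>* A   B  A 
 * B   C  B 
 * C   D  C 
   D   D  D 
(> = start, * = accepting)

start=A; accept=A,B,C; A-0->B; A-1->A; B-0->C; B-1->B; C-0->D; C-1->C; D-0->D; D-1->D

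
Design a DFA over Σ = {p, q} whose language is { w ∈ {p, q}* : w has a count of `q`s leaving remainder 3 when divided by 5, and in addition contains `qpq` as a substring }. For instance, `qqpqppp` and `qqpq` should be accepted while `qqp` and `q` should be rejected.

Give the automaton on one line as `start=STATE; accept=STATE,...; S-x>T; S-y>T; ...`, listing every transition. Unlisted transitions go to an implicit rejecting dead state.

start=A; accept=I; A-p>A; A-q>B; B-p>C; B-q>D; C-p>E; C-q>F; D-p>G; D-q>H; E-p>E; E-q>D; F-p>F; F-q>I; G-p>J; G-q>I; H-p>K; H-q>L; I-p>I; I-q>M; J-p>J; J-q>H; K-p>N; K-q>M; L-p>O; L-q>P; M-p>M; M-q>Q; N-p>N; N-q>L; O-p>R; O-q>Q; P-p>S; P-q>B; Q-p>Q; Q-q>T; R-p>R; R-q>P; S-p>A; S-q>T; T-p>T; T-q>F

Run two small machines in parallel and take their product. One (5 states) tracks the count of `q`s modulo 5; the other (4 states) tracks whether and how much of `qpq` has been seen. Each combined state is a pair, one component from each; accept when both components accept.
With 20 states:
       p  q 
>  A   A  B 
   B   C  D 
   C   E  F 
   D   G  H 
   E   E  D 
   F   F  I 
   G   J  I 
   H   K  L 
 * I   I  M 
   J   J  H 
   K   N  M 
   L   O  P 
   M   M  Q 
   N   N  L 
   O   R  Q 
   P   S  B 
   Q   Q  T 
   R   R  P 
   S   A  T 
   T   T  F 
(> = start, * = accepting)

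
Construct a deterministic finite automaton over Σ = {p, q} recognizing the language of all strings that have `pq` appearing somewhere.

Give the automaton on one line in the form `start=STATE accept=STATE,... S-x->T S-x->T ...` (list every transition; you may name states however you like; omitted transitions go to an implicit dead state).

States S0..S1 record the length of the longest prefix of `pq` that matches the current input suffix. Reaching S2 means `pq` has been seen, and we stay there forever. Accept from S2.
With 3 states:
        p   q  
>  S0   S1  S0 
   S1   S1  S2 
 * S2   S2  S2 
(> = start, * = accepting)

start=S0 accept=S2 S0-p->S1 S0-q->S0 S1-p->S1 S1-q->S2 S2-p->S2 S2-q->S2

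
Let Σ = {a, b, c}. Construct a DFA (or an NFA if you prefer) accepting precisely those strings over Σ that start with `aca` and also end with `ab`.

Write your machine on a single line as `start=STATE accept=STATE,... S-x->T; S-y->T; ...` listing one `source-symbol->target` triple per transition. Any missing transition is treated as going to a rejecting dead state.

Handle the two conditions separately and then intersect. The first has 5 states tracking whether the input so far still matches the prefix `aca`; the second has 3 states tracking how much of the suffix `ab` has currently been matched. A product state is a pair (one from each), accepting exactly when both do.
        a   b   c  
>  q0   q1  q2  q2 
   q1   q3  q4  q5 
   q2   q3  q2  q2 
   q3   q3  q4  q2 
   q4   q3  q2  q2 
   q5   q6  q2  q2 
   q6   q6  q7  q8 
 * q7   q6  q8  q8 
   q8   q6  q8  q8 
(> = start, * = accepting)

start=q0; accept=q7; q0-a->q1; q0-b->q2; q0-c->q2; q1-a->q3; q1-b->q4; q1-c->q5; q2-a->q3; q2-b->q2; q2-c->q2; q3-a->q3; q3-b->q4; q3-c->q2; q4-a->q3; q4-b->q2; q4-c->q2; q5-a->q6; q5-b->q2; q5-c->q2; q6-a->q6; q6-b->q7; q6-c->q8; q7-a->q6; q7-b->q8; q7-c->q8; q8-a->q6; q8-b->q8; q8-c->q8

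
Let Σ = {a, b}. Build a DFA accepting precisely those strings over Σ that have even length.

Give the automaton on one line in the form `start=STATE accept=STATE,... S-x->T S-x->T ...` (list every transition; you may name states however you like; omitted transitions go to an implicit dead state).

Only the length mod 2 matters, so use a 2-cycle: from any state, every input symbol moves to the next state, wrapping S1 back to S0. Mark S0 accepting.
A 2-state machine:
        a   b  
>* S0   S1  S1 
   S1   S0  S0 
(> = start, * = accepting)

start=S0 accept=S0 S0-a->S1 S0-b->S1 S1-a->S0 S1-b->S0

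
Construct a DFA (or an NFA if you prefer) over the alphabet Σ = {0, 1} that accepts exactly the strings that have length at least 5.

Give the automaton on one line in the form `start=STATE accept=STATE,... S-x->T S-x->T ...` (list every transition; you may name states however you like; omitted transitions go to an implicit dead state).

start=q0 accept=q5,q6 q0-0->q1 q0-1->q1 q1-0->q2 q1-1->q2 q2-0->q3 q2-1->q3 q3-0->q4 q3-1->q4 q4-0->q5 q4-1->q5 q5-0->q6 q5-1->q6 q6-0->q6 q6-1->q6

We only need to distinguish lengths 0, 1, …, 5, and '>5'. Chain q0 → q1 → q2 → q3 → q4 → q5 → q6 on every symbol, with q6 looping. Accepting states: {q5, q6}.
        0   1  
>  q0   q1  q1 
   q1   q2  q2 
   q2   q3  q3 
   q3   q4  q4 
   q4   q5  q5 
 * q5   q6  q6 
 * q6   q6  q6 
(> = start, * = accepting)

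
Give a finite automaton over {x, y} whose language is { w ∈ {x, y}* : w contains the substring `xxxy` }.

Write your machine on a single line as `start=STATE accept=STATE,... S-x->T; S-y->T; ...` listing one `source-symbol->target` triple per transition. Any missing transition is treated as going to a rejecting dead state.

start=q0; accept=q4; q0-x->q1; q0-y->q0; q1-x->q2; q1-y->q0; q2-x->q3; q2-y->q0; q3-x->q3; q3-y->q4; q4-x->q4; q4-y->q4

Track how much of `xxxy` has been matched so far: state q0 is no progress, q4 is the absorbing accept state reached once `xxxy` has occurred. Intermediate states record partial matches; on a mismatch, fall back to the longest reusable overlap.
5 states suffice.
        x   y  
>  q0   q1  q0 
   q1   q2  q0 
   q2   q3  q0 
   q3   q3  q4 
 * q4   q4  q4 
(> = start, * = accepting)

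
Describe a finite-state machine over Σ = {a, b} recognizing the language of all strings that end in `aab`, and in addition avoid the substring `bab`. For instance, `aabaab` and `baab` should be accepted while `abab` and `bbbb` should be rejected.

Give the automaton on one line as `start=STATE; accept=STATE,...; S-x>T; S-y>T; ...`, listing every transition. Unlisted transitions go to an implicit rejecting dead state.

Run two small machines in parallel and take their product. The first has 4 states tracking how much of the suffix `aab` has currently been matched; the second has 4 states tracking partial matches of the forbidden pattern `bab`. A product state is a pair (one from each), accepting exactly when both do. After merging equivalent states the machine shrinks.
7 states suffice.
        a   b  
>  S0   S1  S2 
   S1   S3  S2 
   S2   S4  S2 
   S3   S3  S5 
   S4   S3  S6 
 * S5   S4  S2 
   S6   S6  S6 
(> = start, * = accepting)

start=S0; accept=S5; S0-a>S1; S0-b>S2; S1-a>S3; S1-b>S2; S2-a>S4; S2-b>S2; S3-a>S3; S3-b>S5; S4-a>S3; S4-b>S6; S5-a>S4; S5-b>S2; S6-a>S6; S6-b>S6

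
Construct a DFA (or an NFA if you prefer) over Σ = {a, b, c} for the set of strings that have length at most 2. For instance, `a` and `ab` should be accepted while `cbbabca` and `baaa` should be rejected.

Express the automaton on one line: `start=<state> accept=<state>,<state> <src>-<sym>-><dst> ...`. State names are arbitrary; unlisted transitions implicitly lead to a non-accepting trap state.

start=S0 accept=S0,S1,S2 S0-a->S1 S0-b->S1 S0-c->S1 S1-a->S2 S1-b->S2 S1-c->S2 S2-a->S3 S2-b->S3 S2-c->S3 S3-a->S3 S3-b->S3 S3-c->S3

Count input length up to 3: every symbol moves from S0 toward S3, which means 'more than 2' and absorbs. Accept from {S0, S1, S2}.
A 4-state machine:
        a   b   c  
>* S0   S1  S1  S1 
 * S1   S2  S2  S2 
 * S2   S3  S3  S3 
   S3   S3  S3  S3 
(> = start, * = accepting)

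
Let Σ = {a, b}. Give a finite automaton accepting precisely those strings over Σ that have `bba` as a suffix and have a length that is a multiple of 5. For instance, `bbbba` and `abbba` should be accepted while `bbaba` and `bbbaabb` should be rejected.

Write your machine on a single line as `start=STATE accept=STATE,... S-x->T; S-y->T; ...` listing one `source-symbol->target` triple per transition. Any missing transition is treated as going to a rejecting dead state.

Handle the two conditions separately and then intersect. The first has 4 states tracking how much of the suffix `bba` has currently been matched; the second has 5 states tracking the input length modulo 5. A product state is a pair (one from each), accepting exactly when both do.
          a    b  
>  q0     q1   q2 
   q1     q3   q4 
   q2     q3   q5 
   q3     q6   q7 
   q4     q6   q8 
   q5     q9   q8 
   q6    q10  q11 
   q7    q10  q12 
   q8    q13  q12 
   q9    q10  q11 
   q10    q0  q14 
   q11    q0  q15 
   q12   q16  q15 
   q13    q0  q14 
   q14    q1  q17 
   q15   q18  q17 
 * q16    q1   q2 
   q17   q19   q5 
   q18    q3   q4 
   q19    q6   q7 
(> = start, * = accepting)

start=q0; accept=q16; q0-a->q1; q0-b->q2; q1-a->q3; q1-b->q4; q2-a->q3; q2-b->q5; q3-a->q6; q3-b->q7; q4-a->q6; q4-b->q8; q5-a->q9; q5-b->q8; q6-a->q10; q6-b->q11; q7-a->q10; q7-b->q12; q8-a->q13; q8-b->q12; q9-a->q10; q9-b->q11; q10-a->q0; q10-b->q14; q11-a->q0; q11-b->q15; q12-a->q16; q12-b->q15; q13-a->q0; q13-b->q14; q14-a->q1; q14-b->q17; q15-a->q18; q15-b->q17; q16-a->q1; q16-b->q2; q17-a->q19; q17-b->q5; q18-a->q3; q18-b->q4; q19-a->q6; q19-b->q7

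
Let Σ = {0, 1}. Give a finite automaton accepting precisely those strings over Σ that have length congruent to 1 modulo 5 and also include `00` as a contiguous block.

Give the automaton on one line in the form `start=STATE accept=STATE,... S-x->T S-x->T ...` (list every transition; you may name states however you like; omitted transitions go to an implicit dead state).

Handle the two conditions separately and then intersect. One (5 states) tracks the input length modulo 5; the other (3 states) tracks whether and how much of `00` has been seen. Each combined state is a pair, one component from each; accept when both components accept.
15 states suffice.
       0  1 
>  A   B  C 
   B   D  E 
   C   F  E 
   D   G  G 
   E   H  I 
   F   G  I 
   G   J  J 
   H   J  K 
   I   L  K 
   J   M  M 
   K   N  A 
   L   M  A 
   M   O  O 
   N   O  C 
 * O   D  D 
(> = start, * = accepting)

start=A accept=O A-0->B A-1->C B-0->D B-1->E C-0->F C-1->E D-0->G D-1->G E-0->H E-1->I F-0->G F-1->I G-0->J G-1->J H-0->J H-1->K I-0->L I-1->K J-0->M J-1->M K-0->N K-1->A L-0->M L-1->A M-0->O M-1->O N-0->O N-1->C O-0->D O-1->D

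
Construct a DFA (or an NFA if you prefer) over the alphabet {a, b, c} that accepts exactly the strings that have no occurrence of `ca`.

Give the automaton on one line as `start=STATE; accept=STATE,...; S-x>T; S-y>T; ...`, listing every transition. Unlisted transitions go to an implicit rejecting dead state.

start=q0; accept=q0,q1; q0-a>q0; q0-b>q0; q0-c>q1; q1-a>q2; q1-b>q0; q1-c>q1; q2-a>q2; q2-b>q2; q2-c>q2

Track partial matches of the forbidden pattern `ca`. State q2 is a dead state reached once `ca` has occurred; every other state accepts. q0 means no part of `ca` is currently matched.
With 3 states:
        a   b   c  
>* q0   q0  q0  q1 
 * q1   q2  q0  q1 
   q2   q2  q2  q2 
(> = start, * = accepting)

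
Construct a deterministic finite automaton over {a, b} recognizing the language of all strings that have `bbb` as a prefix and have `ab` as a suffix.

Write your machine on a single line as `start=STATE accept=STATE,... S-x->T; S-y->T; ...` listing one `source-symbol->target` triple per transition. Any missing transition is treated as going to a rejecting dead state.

Run two small machines in parallel and take their product. One (5 states) tracks whether the input so far still matches the prefix `bbb`; the other (3 states) tracks how much of the suffix `ab` has currently been matched. Each combined state is a pair, one component from each; accept when both components accept.
A 9-state machine:
        a   b  
>  q0   q1  q2 
   q1   q1  q3 
   q2   q1  q4 
   q3   q1  q5 
   q4   q1  q6 
   q5   q1  q5 
   q6   q7  q6 
   q7   q7  q8 
 * q8   q7  q6 
(> = start, * = accepting)

start=q0; accept=q8; q0-a->q1; q0-b->q2; q1-a->q1; q1-b->q3; q2-a->q1; q2-b->q4; q3-a->q1; q3-b->q5; q4-a->q1; q4-b->q6; q5-a->q1; q5-b->q5; q6-a->q7; q6-b->q6; q7-a->q7; q7-b->q8; q8-a->q7; q8-b->q6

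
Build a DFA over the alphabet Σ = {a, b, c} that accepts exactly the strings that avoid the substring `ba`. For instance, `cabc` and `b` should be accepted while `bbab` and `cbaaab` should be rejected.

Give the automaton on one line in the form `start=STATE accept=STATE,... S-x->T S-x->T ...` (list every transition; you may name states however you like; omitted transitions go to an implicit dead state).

start=S0 accept=S0,S1 S0-a->S0 S0-b->S1 S0-c->S0 S1-a->S2 S1-b->S1 S1-c->S0 S2-a->S2 S2-b->S2 S2-c->S2

This is the complement of 'contains `ba`'. Use the same substring-matching states — S0 through S2 holding how much of `ba` has just been matched — but flip the accepting set: everything except the trap S2 accepts.
With 3 states:
        a   b   c  
>* S0   S0  S1  S0 
 * S1   S2  S1  S0 
   S2   S2  S2  S2 
(> = start, * = accepting)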